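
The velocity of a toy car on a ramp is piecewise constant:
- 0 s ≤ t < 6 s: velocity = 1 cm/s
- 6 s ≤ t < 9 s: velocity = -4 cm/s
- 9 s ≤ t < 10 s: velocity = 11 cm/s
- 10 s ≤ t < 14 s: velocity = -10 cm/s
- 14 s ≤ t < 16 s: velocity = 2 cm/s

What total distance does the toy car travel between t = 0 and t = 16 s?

Distance (not displacement) is the total path length: add the absolute areas under v-t.
0–6 s: |1| × 6 = 6 cm
6–9 s: |-4| × 3 = 12 cm
9–10 s: |11| × 1 = 11 cm
10–14 s: |-10| × 4 = 40 cm
14–16 s: |2| × 2 = 4 cm
Total distance = 73 cm

73 cm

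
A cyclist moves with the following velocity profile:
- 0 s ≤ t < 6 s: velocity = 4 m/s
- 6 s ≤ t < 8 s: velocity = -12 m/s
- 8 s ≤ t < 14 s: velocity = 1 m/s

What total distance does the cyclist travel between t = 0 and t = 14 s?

Total distance travelled is ∫|v| dt — sum the magnitudes of each area piece.
0–6 s: |4| × 6 = 24 m
6–8 s: |-12| × 2 = 24 m
8–14 s: |1| × 6 = 6 m
Total distance = 54 m

54 m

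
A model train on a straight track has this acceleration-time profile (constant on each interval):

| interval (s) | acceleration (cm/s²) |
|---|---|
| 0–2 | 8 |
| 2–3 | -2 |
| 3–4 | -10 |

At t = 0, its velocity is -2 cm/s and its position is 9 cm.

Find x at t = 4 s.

41 cm

On each constant-a segment, Δv = aΔt and Δx = v₀Δt + ½aΔt²; chain segment to segment.
0–2 s: v starts -2 cm/s; Δx = -2·2 + ½·8·2² = 12 cm; v ends 14 cm/s.
2–3 s: v starts 14 cm/s; Δx = 14·1 + ½·-2·1² = 13 cm; v ends 12 cm/s.
3–4 s: v starts 12 cm/s; Δx = 12·1 + ½·-10·1² = 7 cm; v ends 2 cm/s.
x(4) = 9 + Σ Δx = 41 cm.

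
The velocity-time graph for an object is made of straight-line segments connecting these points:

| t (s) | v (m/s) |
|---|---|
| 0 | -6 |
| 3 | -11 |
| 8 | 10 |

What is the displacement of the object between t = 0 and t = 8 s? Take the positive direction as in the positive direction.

Net displacement equals the area under the velocity-time graph (areas below the axis count negative).
0–3 s: ½(-6 + -11)(3) = -25.5 m
3–8 s: ½(-11 + 10)(5) = -2.5 m
Net displacement = -28 m

-28 m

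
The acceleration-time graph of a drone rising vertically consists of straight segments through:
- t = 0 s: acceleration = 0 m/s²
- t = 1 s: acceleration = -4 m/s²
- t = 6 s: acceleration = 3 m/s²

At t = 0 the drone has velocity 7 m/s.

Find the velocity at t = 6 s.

Δv equals the area under the a-t graph; then v = v₀ + Δv.
0–1 s: ½(0 + -4)(1) = -2 m/s
1–6 s: ½(-4 + 3)(5) = -2.5 m/s
Δv = -4.5 m/s, so v(6) = 7 + (-4.5) = 2.5 m/s.

2.5 m/s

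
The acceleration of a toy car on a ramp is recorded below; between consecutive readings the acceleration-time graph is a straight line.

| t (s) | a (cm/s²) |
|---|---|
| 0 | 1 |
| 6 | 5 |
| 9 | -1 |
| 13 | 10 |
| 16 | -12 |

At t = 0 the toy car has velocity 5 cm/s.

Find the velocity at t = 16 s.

Δv equals the area under the a-t graph; then v = v₀ + Δv.
0–6 s: ½(1 + 5)(6) = 18 cm/s
6–9 s: ½(5 + -1)(3) = 6 cm/s
9–13 s: ½(-1 + 10)(4) = 18 cm/s
13–16 s: ½(10 + -12)(3) = -3 cm/s
Δv = 39 cm/s, so v(16) = 5 + (39) = 44 cm/s.

44 cm/s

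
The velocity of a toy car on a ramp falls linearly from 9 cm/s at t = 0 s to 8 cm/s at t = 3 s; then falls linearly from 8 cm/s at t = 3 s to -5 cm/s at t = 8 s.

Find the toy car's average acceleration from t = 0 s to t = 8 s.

-1.75 cm/s²

Average acceleration = Δv/Δt = (-5 − 9)/(8 − 0) = -1.75 cm/s².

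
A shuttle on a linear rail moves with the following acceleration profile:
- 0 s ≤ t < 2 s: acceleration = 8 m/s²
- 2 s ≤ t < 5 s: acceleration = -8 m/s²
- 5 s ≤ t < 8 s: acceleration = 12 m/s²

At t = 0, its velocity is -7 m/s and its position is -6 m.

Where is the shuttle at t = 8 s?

On each constant-a segment, Δv = aΔt and Δx = v₀Δt + ½aΔt²; chain segment to segment.
0–2 s: v starts -7 m/s; Δx = -7·2 + ½·8·2² = 2 m; v ends 9 m/s.
2–5 s: v starts 9 m/s; Δx = 9·3 + ½·-8·3² = -9 m; v ends -15 m/s.
5–8 s: v starts -15 m/s; Δx = -15·3 + ½·12·3² = 9 m; v ends 21 m/s.
x(8) = -6 + Σ Δx = -4 m.

-4 m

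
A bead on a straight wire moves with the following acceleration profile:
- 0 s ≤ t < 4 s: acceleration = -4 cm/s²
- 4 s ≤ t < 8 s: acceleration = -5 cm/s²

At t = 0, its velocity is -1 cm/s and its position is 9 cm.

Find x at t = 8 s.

On each constant-a segment, Δv = aΔt and Δx = v₀Δt + ½aΔt²; chain segment to segment.
0–4 s: v starts -1 cm/s; Δx = -1·4 + ½·-4·4² = -36 cm; v ends -17 cm/s.
4–8 s: v starts -17 cm/s; Δx = -17·4 + ½·-5·4² = -108 cm; v ends -37 cm/s.
x(8) = 9 + Σ Δx = -135 cm.

-135 cm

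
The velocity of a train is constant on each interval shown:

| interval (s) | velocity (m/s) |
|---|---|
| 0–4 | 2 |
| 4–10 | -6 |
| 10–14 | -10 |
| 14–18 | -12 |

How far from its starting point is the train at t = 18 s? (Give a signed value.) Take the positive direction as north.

-116 m

Displacement is the signed area under the v-t curve.
0–4 s: 2 × 4 = 8 m
4–10 s: -6 × 6 = -36 m
10–14 s: -10 × 4 = -40 m
14–18 s: -12 × 4 = -48 m
Net displacement = -116 m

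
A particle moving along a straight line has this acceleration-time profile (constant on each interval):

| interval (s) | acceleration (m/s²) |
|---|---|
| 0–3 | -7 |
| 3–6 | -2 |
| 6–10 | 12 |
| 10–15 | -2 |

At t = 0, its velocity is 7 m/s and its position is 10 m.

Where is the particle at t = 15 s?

On each constant-a segment, Δv = aΔt and Δx = v₀Δt + ½aΔt²; chain segment to segment.
0–3 s: v starts 7 m/s; Δx = 7·3 + ½·-7·3² = -10.5 m; v ends -14 m/s.
3–6 s: v starts -14 m/s; Δx = -14·3 + ½·-2·3² = -51 m; v ends -20 m/s.
6–10 s: v starts -20 m/s; Δx = -20·4 + ½·12·4² = 16 m; v ends 28 m/s.
10–15 s: v starts 28 m/s; Δx = 28·5 + ½·-2·5² = 115 m; v ends 18 m/s.
x(15) = 10 + Σ Δx = 79.5 m.

79.5 m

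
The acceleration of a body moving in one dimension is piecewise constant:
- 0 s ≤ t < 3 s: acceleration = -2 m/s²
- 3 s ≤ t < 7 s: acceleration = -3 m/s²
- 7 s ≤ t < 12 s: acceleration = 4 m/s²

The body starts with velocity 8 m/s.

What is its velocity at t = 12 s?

10 m/s

Δv equals the area under the a-t graph; then v = v₀ + Δv.
0–3 s: -2 × 3 = -6 m/s
3–7 s: -3 × 4 = -12 m/s
7–12 s: 4 × 5 = 20 m/s
Δv = 2 m/s, so v(12) = 8 + (2) = 10 m/s.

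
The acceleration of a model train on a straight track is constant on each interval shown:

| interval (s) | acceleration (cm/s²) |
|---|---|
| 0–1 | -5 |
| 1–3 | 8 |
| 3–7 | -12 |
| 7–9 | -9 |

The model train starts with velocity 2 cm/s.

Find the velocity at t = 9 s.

Δv equals the area under the a-t graph; then v = v₀ + Δv.
0–1 s: -5 × 1 = -5 cm/s
1–3 s: 8 × 2 = 16 cm/s
3–7 s: -12 × 4 = -48 cm/s
7–9 s: -9 × 2 = -18 cm/s
Δv = -55 cm/s, so v(9) = 2 + (-55) = -53 cm/s.

-53 cm/s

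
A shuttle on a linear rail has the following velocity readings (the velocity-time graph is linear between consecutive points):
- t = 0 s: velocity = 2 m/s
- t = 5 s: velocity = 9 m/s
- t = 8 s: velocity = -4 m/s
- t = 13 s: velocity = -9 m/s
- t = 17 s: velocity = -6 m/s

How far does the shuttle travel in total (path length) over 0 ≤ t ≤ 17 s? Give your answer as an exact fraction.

Total distance travelled is ∫|v| dt — sum the magnitudes of each area piece.
0–5 s: |½(2 + 9)(5)| = 27.5 m
5–8 s: v = 0 at t = 92/13 s; triangle areas 243/26 + 24/13 = 291/26 m
8–13 s: |½(-4 + -9)(5)| = 32.5 m
13–17 s: |½(-9 + -6)(4)| = 30 m
Total distance = 2631/26 m

2631/26 m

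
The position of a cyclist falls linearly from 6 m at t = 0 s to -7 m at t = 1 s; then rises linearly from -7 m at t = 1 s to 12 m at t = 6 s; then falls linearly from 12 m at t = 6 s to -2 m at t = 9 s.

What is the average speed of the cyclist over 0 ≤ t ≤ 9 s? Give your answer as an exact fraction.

Average speed = (total path length)/(elapsed time); on a piecewise-linear x-t graph the path length is Σ|Δx|.
0–1 s: |Δx| = |-7 − 6| = 13 m
1–6 s: |Δx| = |12 − -7| = 19 m
6–9 s: |Δx| = |-2 − 12| = 14 m
Total path = 46 m; average speed = 46/9 = 46/9 m/s.

46/9 m/s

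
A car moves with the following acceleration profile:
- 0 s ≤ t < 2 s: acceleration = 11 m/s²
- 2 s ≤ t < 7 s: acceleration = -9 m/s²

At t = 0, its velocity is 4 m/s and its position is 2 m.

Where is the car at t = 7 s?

49.5 m

On each constant-a segment, Δv = aΔt and Δx = v₀Δt + ½aΔt²; chain segment to segment.
0–2 s: v starts 4 m/s; Δx = 4·2 + ½·11·2² = 30 m; v ends 26 m/s.
2–7 s: v starts 26 m/s; Δx = 26·5 + ½·-9·5² = 17.5 m; v ends -19 m/s.
x(7) = 2 + Σ Δx = 49.5 m.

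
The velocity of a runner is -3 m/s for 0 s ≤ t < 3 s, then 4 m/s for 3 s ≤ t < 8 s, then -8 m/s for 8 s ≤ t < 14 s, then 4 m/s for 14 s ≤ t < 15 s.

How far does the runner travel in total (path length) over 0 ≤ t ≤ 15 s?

81 m

Distance (not displacement) is the total path length: add the absolute areas under v-t.
0–3 s: |-3| × 3 = 9 m
3–8 s: |4| × 5 = 20 m
8–14 s: |-8| × 6 = 48 m
14–15 s: |4| × 1 = 4 m
Total distance = 81 m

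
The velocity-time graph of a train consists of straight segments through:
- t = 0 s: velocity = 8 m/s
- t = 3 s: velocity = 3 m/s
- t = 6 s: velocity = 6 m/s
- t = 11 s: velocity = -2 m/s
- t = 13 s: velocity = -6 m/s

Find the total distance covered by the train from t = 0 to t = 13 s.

Distance (not displacement) is the total path length: add the absolute areas under v-t.
0–3 s: |½(8 + 3)(3)| = 16.5 m
3–6 s: |½(3 + 6)(3)| = 13.5 m
6–11 s: v = 0 at t = 9.75 s; triangle areas 11.25 + 1.25 = 12.5 m
11–13 s: |½(-2 + -6)(2)| = 8 m
Total distance = 50.5 m

50.5 m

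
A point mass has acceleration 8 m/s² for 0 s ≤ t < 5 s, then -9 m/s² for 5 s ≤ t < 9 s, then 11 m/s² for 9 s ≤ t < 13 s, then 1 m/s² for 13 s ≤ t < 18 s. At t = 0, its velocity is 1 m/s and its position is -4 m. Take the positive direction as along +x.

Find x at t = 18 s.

558.5 m

On each constant-a segment, Δv = aΔt and Δx = v₀Δt + ½aΔt²; chain segment to segment.
0–5 s: v starts 1 m/s; Δx = 1·5 + ½·8·5² = 105 m; v ends 41 m/s.
5–9 s: v starts 41 m/s; Δx = 41·4 + ½·-9·4² = 92 m; v ends 5 m/s.
9–13 s: v starts 5 m/s; Δx = 5·4 + ½·11·4² = 108 m; v ends 49 m/s.
13–18 s: v starts 49 m/s; Δx = 49·5 + ½·1·5² = 257.5 m; v ends 54 m/s.
x(18) = -4 + Σ Δx = 558.5 m.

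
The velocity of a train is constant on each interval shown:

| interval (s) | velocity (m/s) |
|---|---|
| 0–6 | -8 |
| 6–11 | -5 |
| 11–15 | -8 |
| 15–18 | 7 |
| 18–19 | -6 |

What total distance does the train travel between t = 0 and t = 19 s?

132 m

Distance (not displacement) is the total path length: add the absolute areas under v-t.
0–6 s: |-8| × 6 = 48 m
6–11 s: |-5| × 5 = 25 m
11–15 s: |-8| × 4 = 32 m
15–18 s: |7| × 3 = 21 m
18–19 s: |-6| × 1 = 6 m
Total distance = 132 m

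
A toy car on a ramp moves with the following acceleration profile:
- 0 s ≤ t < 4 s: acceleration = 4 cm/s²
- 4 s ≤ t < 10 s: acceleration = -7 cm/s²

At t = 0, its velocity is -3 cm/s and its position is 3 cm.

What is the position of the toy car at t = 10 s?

On each constant-a segment, Δv = aΔt and Δx = v₀Δt + ½aΔt²; chain segment to segment.
0–4 s: v starts -3 cm/s; Δx = -3·4 + ½·4·4² = 20 cm; v ends 13 cm/s.
4–10 s: v starts 13 cm/s; Δx = 13·6 + ½·-7·6² = -48 cm; v ends -29 cm/s.
x(10) = 3 + Σ Δx = -25 cm.

-25 cm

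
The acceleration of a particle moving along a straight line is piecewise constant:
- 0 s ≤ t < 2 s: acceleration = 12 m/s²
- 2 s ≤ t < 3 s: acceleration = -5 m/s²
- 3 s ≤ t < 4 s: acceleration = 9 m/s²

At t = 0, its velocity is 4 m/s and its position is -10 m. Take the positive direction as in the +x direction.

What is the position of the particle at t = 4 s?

On each constant-a segment, Δv = aΔt and Δx = v₀Δt + ½aΔt²; chain segment to segment.
0–2 s: v starts 4 m/s; Δx = 4·2 + ½·12·2² = 32 m; v ends 28 m/s.
2–3 s: v starts 28 m/s; Δx = 28·1 + ½·-5·1² = 25.5 m; v ends 23 m/s.
3–4 s: v starts 23 m/s; Δx = 23·1 + ½·9·1² = 27.5 m; v ends 32 m/s.
x(4) = -10 + Σ Δx = 75 m.

75 m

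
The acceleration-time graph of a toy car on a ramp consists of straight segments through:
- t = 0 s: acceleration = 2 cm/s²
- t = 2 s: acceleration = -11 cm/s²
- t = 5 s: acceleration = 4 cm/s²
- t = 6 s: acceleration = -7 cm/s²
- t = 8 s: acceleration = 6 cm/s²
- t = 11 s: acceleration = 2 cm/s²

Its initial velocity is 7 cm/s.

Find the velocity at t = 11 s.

-3 cm/s

Δv equals the area under the a-t graph; then v = v₀ + Δv.
0–2 s: ½(2 + -11)(2) = -9 cm/s
2–5 s: ½(-11 + 4)(3) = -10.5 cm/s
5–6 s: ½(4 + -7)(1) = -1.5 cm/s
6–8 s: ½(-7 + 6)(2) = -1 cm/s
8–11 s: ½(6 + 2)(3) = 12 cm/s
Δv = -10 cm/s, so v(11) = 7 + (-10) = -3 cm/s.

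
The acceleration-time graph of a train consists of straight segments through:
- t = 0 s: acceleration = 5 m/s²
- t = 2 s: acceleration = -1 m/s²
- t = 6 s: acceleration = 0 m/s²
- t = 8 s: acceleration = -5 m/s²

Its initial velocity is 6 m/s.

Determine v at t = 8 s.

Δv equals the area under the a-t graph; then v = v₀ + Δv.
0–2 s: ½(5 + -1)(2) = 4 m/s
2–6 s: ½(-1 + 0)(4) = -2 m/s
6–8 s: ½(0 + -5)(2) = -5 m/s
Δv = -3 m/s, so v(8) = 6 + (-3) = 3 m/s.

3 m/s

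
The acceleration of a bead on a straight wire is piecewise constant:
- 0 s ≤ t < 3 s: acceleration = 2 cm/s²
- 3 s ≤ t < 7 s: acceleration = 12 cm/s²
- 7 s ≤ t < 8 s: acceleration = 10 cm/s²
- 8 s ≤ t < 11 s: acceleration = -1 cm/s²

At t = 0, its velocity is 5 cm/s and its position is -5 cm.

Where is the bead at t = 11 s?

425.5 cm

On each constant-a segment, Δv = aΔt and Δx = v₀Δt + ½aΔt²; chain segment to segment.
0–3 s: v starts 5 cm/s; Δx = 5·3 + ½·2·3² = 24 cm; v ends 11 cm/s.
3–7 s: v starts 11 cm/s; Δx = 11·4 + ½·12·4² = 140 cm; v ends 59 cm/s.
7–8 s: v starts 59 cm/s; Δx = 59·1 + ½·10·1² = 64 cm; v ends 69 cm/s.
8–11 s: v starts 69 cm/s; Δx = 69·3 + ½·-1·3² = 202.5 cm; v ends 66 cm/s.
x(11) = -5 + Σ Δx = 425.5 cm.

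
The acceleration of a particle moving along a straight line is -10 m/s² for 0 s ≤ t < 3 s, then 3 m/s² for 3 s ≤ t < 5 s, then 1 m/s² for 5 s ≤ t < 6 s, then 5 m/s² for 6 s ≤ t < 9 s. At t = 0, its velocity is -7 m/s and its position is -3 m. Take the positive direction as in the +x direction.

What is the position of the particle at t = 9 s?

-235 m

On each constant-a segment, Δv = aΔt and Δx = v₀Δt + ½aΔt²; chain segment to segment.
0–3 s: v starts -7 m/s; Δx = -7·3 + ½·-10·3² = -66 m; v ends -37 m/s.
3–5 s: v starts -37 m/s; Δx = -37·2 + ½·3·2² = -68 m; v ends -31 m/s.
5–6 s: v starts -31 m/s; Δx = -31·1 + ½·1·1² = -30.5 m; v ends -30 m/s.
6–9 s: v starts -30 m/s; Δx = -30·3 + ½·5·3² = -67.5 m; v ends -15 m/s.
x(9) = -3 + Σ Δx = -235 m.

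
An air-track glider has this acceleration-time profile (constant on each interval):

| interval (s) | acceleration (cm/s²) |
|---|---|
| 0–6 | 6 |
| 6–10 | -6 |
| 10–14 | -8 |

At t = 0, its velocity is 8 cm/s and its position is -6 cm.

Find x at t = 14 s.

On each constant-a segment, Δv = aΔt and Δx = v₀Δt + ½aΔt²; chain segment to segment.
0–6 s: v starts 8 cm/s; Δx = 8·6 + ½·6·6² = 156 cm; v ends 44 cm/s.
6–10 s: v starts 44 cm/s; Δx = 44·4 + ½·-6·4² = 128 cm; v ends 20 cm/s.
10–14 s: v starts 20 cm/s; Δx = 20·4 + ½·-8·4² = 16 cm; v ends -12 cm/s.
x(14) = -6 + Σ Δx = 294 cm.

294 cm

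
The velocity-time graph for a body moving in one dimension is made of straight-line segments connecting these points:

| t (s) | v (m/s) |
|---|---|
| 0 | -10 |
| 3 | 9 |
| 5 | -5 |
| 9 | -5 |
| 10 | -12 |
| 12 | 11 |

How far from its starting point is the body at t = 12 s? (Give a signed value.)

-27 m

Net displacement equals the area under the velocity-time graph (areas below the axis count negative).
0–3 s: ½(-10 + 9)(3) = -1.5 m
3–5 s: ½(9 + -5)(2) = 4 m
5–9 s: -5 × 4 = -20 m
9–10 s: ½(-5 + -12)(1) = -8.5 m
10–12 s: ½(-12 + 11)(2) = -1 m
Net displacement = -27 m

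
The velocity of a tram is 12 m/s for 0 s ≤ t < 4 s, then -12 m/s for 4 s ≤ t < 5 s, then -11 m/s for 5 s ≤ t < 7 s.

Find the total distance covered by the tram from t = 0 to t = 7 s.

Distance (not displacement) is the total path length: add the absolute areas under v-t.
0–4 s: |12| × 4 = 48 m
4–5 s: |-12| × 1 = 12 m
5–7 s: |-11| × 2 = 22 m
Total distance = 82 m

82 m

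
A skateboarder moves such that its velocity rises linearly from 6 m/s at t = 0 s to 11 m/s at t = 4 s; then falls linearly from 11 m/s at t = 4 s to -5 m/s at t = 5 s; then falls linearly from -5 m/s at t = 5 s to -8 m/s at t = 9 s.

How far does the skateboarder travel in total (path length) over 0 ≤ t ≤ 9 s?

64.5625 m

Total distance travelled is ∫|v| dt — sum the magnitudes of each area piece.
0–4 s: |½(6 + 11)(4)| = 34 m
4–5 s: v = 0 at t = 4.6875 s; triangle areas 3.78125 + 0.78125 = 4.5625 m
5–9 s: |½(-5 + -8)(4)| = 26 m
Total distance = 64.5625 m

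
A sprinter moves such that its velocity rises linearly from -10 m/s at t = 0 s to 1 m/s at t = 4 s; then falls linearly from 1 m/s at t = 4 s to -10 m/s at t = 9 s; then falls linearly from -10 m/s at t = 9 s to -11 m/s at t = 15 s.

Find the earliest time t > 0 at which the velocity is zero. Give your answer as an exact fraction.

v changes sign on 0–4 s (from -10 to 1); the graph is linear there, so v = 0 at t = 0 + (10)·(4 − 0)/(1 − -10) = 40/11 s.

t = 40/11 s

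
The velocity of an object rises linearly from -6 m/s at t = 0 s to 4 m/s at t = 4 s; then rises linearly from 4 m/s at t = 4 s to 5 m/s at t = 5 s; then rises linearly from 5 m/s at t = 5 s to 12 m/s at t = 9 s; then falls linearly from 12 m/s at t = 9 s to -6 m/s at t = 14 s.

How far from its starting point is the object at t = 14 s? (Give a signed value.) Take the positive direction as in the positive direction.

Displacement is the signed area under the v-t curve.
0–4 s: ½(-6 + 4)(4) = -4 m
4–5 s: ½(4 + 5)(1) = 4.5 m
5–9 s: ½(5 + 12)(4) = 34 m
9–14 s: ½(12 + -6)(5) = 15 m
Net displacement = 49.5 m

49.5 m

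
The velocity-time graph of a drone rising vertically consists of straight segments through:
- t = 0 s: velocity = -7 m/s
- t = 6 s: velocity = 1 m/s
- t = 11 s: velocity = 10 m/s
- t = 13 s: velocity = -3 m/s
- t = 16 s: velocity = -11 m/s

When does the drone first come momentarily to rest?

v changes sign on 0–6 s (from -7 to 1); the graph is linear there, so v = 0 at t = 0 + (7)·(6 − 0)/(1 − -7) = 5.25 s.

t = 5.25 s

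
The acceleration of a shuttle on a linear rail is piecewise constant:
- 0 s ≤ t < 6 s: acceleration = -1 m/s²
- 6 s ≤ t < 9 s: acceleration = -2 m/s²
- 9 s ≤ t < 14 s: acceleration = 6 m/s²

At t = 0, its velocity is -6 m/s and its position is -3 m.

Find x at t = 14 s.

-117 m

On each constant-a segment, Δv = aΔt and Δx = v₀Δt + ½aΔt²; chain segment to segment.
0–6 s: v starts -6 m/s; Δx = -6·6 + ½·-1·6² = -54 m; v ends -12 m/s.
6–9 s: v starts -12 m/s; Δx = -12·3 + ½·-2·3² = -45 m; v ends -18 m/s.
9–14 s: v starts -18 m/s; Δx = -18·5 + ½·6·5² = -15 m; v ends 12 m/s.
x(14) = -3 + Σ Δx = -117 m.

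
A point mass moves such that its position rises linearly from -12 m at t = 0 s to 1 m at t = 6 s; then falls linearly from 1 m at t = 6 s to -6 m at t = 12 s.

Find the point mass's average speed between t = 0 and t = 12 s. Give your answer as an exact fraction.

Average speed = (total path length)/(elapsed time); on a piecewise-linear x-t graph the path length is Σ|Δx|.
0–6 s: |Δx| = |1 − -12| = 13 m
6–12 s: |Δx| = |-6 − 1| = 7 m
Total path = 20 m; average speed = 20/12 = 5/3 m/s.

5/3 m/s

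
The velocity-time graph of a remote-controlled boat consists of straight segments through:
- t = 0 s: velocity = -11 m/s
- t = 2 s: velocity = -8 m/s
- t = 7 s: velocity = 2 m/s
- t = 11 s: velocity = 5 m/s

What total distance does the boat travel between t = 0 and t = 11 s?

Distance (not displacement) is the total path length: add the absolute areas under v-t.
0–2 s: |½(-11 + -8)(2)| = 19 m
2–7 s: v = 0 at t = 6 s; triangle areas 16 + 1 = 17 m
7–11 s: |½(2 + 5)(4)| = 14 m
Total distance = 50 m

50 m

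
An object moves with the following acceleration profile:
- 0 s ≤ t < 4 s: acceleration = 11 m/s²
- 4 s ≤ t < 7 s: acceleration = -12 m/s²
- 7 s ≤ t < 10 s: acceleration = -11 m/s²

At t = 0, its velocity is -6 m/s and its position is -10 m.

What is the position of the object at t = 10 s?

70.5 m

On each constant-a segment, Δv = aΔt and Δx = v₀Δt + ½aΔt²; chain segment to segment.
0–4 s: v starts -6 m/s; Δx = -6·4 + ½·11·4² = 64 m; v ends 38 m/s.
4–7 s: v starts 38 m/s; Δx = 38·3 + ½·-12·3² = 60 m; v ends 2 m/s.
7–10 s: v starts 2 m/s; Δx = 2·3 + ½·-11·3² = -43.5 m; v ends -31 m/s.
x(10) = -10 + Σ Δx = 70.5 m.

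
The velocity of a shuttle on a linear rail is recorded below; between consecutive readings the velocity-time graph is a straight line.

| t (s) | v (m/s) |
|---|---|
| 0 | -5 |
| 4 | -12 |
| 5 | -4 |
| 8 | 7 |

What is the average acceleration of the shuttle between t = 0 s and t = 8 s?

Average acceleration = Δv/Δt = (7 − -5)/(8 − 0) = 1.5 m/s².

1.5 m/s²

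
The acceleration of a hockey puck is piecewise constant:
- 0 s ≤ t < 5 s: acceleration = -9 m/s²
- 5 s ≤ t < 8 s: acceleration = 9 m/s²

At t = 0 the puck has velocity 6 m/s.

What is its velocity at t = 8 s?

-12 m/s

Δv equals the area under the a-t graph; then v = v₀ + Δv.
0–5 s: -9 × 5 = -45 m/s
5–8 s: 9 × 3 = 27 m/s
Δv = -18 m/s, so v(8) = 6 + (-18) = -12 m/s.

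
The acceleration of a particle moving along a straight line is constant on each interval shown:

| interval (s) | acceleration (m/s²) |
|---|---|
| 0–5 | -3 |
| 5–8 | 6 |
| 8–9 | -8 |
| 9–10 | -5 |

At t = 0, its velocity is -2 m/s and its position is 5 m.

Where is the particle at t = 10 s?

On each constant-a segment, Δv = aΔt and Δx = v₀Δt + ½aΔt²; chain segment to segment.
0–5 s: v starts -2 m/s; Δx = -2·5 + ½·-3·5² = -47.5 m; v ends -17 m/s.
5–8 s: v starts -17 m/s; Δx = -17·3 + ½·6·3² = -24 m; v ends 1 m/s.
8–9 s: v starts 1 m/s; Δx = 1·1 + ½·-8·1² = -3 m; v ends -7 m/s.
9–10 s: v starts -7 m/s; Δx = -7·1 + ½·-5·1² = -9.5 m; v ends -12 m/s.
x(10) = 5 + Σ Δx = -79 m.

-79 m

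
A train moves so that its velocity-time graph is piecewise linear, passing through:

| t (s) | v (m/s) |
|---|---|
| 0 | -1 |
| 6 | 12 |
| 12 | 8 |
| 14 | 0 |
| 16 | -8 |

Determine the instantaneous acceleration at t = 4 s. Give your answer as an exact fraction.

13/6 m/s²

Acceleration is the slope of the v-t graph on 0–6 s: (12 − -1)/(6 − 0) = 13/6 m/s².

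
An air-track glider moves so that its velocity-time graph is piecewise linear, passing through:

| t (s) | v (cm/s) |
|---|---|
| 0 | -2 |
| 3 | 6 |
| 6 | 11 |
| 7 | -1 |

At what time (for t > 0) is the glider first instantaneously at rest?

t = 0.75 s

v changes sign on 0–3 s (from -2 to 6); the graph is linear there, so v = 0 at t = 0 + (2)·(3 − 0)/(6 − -2) = 0.75 s.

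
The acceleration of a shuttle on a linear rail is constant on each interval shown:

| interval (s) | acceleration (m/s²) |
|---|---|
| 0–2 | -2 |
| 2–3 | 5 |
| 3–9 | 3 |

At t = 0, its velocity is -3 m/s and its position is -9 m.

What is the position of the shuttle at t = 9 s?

18.5 m

On each constant-a segment, Δv = aΔt and Δx = v₀Δt + ½aΔt²; chain segment to segment.
0–2 s: v starts -3 m/s; Δx = -3·2 + ½·-2·2² = -10 m; v ends -7 m/s.
2–3 s: v starts -7 m/s; Δx = -7·1 + ½·5·1² = -4.5 m; v ends -2 m/s.
3–9 s: v starts -2 m/s; Δx = -2·6 + ½·3·6² = 42 m; v ends 16 m/s.
x(9) = -9 + Σ Δx = 18.5 m.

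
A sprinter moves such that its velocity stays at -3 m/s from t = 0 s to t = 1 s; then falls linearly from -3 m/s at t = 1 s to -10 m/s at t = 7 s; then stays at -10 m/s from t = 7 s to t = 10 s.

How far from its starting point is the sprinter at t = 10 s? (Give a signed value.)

Displacement is the signed area under the v-t curve.
0–1 s: -3 × 1 = -3 m
1–7 s: ½(-3 + -10)(6) = -39 m
7–10 s: -10 × 3 = -30 m
Net displacement = -72 m

-72 m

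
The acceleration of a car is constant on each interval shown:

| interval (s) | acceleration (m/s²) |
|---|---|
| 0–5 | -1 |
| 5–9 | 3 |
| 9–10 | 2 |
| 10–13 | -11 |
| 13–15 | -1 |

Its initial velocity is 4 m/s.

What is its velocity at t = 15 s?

-22 m/s

Δv equals the area under the a-t graph; then v = v₀ + Δv.
0–5 s: -1 × 5 = -5 m/s
5–9 s: 3 × 4 = 12 m/s
9–10 s: 2 × 1 = 2 m/s
10–13 s: -11 × 3 = -33 m/s
13–15 s: -1 × 2 = -2 m/s
Δv = -26 m/s, so v(15) = 4 + (-26) = -22 m/s.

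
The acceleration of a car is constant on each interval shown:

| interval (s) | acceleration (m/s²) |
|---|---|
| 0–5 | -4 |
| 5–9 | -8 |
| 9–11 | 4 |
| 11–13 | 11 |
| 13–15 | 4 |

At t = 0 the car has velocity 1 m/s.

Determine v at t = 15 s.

Δv equals the area under the a-t graph; then v = v₀ + Δv.
0–5 s: -4 × 5 = -20 m/s
5–9 s: -8 × 4 = -32 m/s
9–11 s: 4 × 2 = 8 m/s
11–13 s: 11 × 2 = 22 m/s
13–15 s: 4 × 2 = 8 m/s
Δv = -14 m/s, so v(15) = 1 + (-14) = -13 m/s.

-13 m/s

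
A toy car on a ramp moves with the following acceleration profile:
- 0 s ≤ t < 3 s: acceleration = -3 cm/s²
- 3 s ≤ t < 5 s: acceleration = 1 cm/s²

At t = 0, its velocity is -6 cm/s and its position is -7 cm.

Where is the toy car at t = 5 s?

-66.5 cm

On each constant-a segment, Δv = aΔt and Δx = v₀Δt + ½aΔt²; chain segment to segment.
0–3 s: v starts -6 cm/s; Δx = -6·3 + ½·-3·3² = -31.5 cm; v ends -15 cm/s.
3–5 s: v starts -15 cm/s; Δx = -15·2 + ½·1·2² = -28 cm; v ends -13 cm/s.
x(5) = -7 + Σ Δx = -66.5 cm.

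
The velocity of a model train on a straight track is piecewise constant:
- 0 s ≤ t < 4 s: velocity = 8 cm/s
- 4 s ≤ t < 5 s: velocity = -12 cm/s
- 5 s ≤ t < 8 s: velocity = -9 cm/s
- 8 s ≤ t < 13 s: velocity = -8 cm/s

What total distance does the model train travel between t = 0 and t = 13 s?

111 cm

Distance (not displacement) is the total path length: add the absolute areas under v-t.
0–4 s: |8| × 4 = 32 cm
4–5 s: |-12| × 1 = 12 cm
5–8 s: |-9| × 3 = 27 cm
8–13 s: |-8| × 5 = 40 cm
Total distance = 111 cm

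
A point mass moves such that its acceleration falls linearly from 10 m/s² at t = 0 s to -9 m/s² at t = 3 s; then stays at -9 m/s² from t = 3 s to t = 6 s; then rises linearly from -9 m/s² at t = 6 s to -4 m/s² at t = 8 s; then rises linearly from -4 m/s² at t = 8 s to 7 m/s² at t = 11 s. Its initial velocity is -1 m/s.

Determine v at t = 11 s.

-35 m/s

Δv equals the area under the a-t graph; then v = v₀ + Δv.
0–3 s: ½(10 + -9)(3) = 1.5 m/s
3–6 s: -9 × 3 = -27 m/s
6–8 s: ½(-9 + -4)(2) = -13 m/s
8–11 s: ½(-4 + 7)(3) = 4.5 m/s
Δv = -34 m/s, so v(11) = -1 + (-34) = -35 m/s.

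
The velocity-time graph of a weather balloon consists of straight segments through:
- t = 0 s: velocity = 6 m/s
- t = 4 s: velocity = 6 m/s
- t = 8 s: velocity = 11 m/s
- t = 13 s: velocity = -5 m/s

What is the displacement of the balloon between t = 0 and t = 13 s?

73 m

Displacement is the signed area under the v-t curve.
0–4 s: 6 × 4 = 24 m
4–8 s: ½(6 + 11)(4) = 34 m
8–13 s: ½(11 + -5)(5) = 15 m
Net displacement = 73 m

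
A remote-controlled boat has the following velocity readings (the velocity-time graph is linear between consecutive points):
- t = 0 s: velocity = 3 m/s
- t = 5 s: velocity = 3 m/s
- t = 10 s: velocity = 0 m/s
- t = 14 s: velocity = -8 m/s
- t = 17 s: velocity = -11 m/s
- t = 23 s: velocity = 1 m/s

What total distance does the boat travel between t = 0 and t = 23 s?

97.5 m

Distance (not displacement) is the total path length: add the absolute areas under v-t.
0–5 s: |3| × 5 = 15 m
5–10 s: |½(3 + 0)(5)| = 7.5 m
10–14 s: |½(0 + -8)(4)| = 16 m
14–17 s: |½(-8 + -11)(3)| = 28.5 m
17–23 s: v = 0 at t = 22.5 s; triangle areas 30.25 + 0.25 = 30.5 m
Total distance = 97.5 m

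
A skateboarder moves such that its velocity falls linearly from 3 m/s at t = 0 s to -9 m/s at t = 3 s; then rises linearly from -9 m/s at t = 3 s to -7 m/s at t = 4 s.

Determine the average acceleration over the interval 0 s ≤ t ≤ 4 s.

-2.5 m/s²

Average acceleration = Δv/Δt = (-7 − 3)/(4 − 0) = -2.5 m/s².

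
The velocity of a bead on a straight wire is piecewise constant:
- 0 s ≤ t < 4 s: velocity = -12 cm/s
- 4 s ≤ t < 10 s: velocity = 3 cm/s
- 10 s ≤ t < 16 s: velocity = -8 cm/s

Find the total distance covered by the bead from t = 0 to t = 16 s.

Distance (not displacement) is the total path length: add the absolute areas under v-t.
0–4 s: |-12| × 4 = 48 cm
4–10 s: |3| × 6 = 18 cm
10–16 s: |-8| × 6 = 48 cm
Total distance = 114 cm

114 cm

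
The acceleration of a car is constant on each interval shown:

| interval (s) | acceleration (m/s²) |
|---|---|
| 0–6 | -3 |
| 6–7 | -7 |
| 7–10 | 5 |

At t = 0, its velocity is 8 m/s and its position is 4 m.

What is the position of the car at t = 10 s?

On each constant-a segment, Δv = aΔt and Δx = v₀Δt + ½aΔt²; chain segment to segment.
0–6 s: v starts 8 m/s; Δx = 8·6 + ½·-3·6² = -6 m; v ends -10 m/s.
6–7 s: v starts -10 m/s; Δx = -10·1 + ½·-7·1² = -13.5 m; v ends -17 m/s.
7–10 s: v starts -17 m/s; Δx = -17·3 + ½·5·3² = -28.5 m; v ends -2 m/s.
x(10) = 4 + Σ Δx = -44 m.

-44 m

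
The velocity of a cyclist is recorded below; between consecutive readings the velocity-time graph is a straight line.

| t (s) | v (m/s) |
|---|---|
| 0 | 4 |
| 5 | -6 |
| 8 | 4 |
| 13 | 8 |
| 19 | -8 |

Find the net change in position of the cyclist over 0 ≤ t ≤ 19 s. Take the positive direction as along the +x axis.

Net displacement equals the area under the velocity-time graph (areas below the axis count negative).
0–5 s: ½(4 + -6)(5) = -5 m
5–8 s: ½(-6 + 4)(3) = -3 m
8–13 s: ½(4 + 8)(5) = 30 m
13–19 s: ½(8 + -8)(6) = 0 m
Net displacement = 22 m

22 m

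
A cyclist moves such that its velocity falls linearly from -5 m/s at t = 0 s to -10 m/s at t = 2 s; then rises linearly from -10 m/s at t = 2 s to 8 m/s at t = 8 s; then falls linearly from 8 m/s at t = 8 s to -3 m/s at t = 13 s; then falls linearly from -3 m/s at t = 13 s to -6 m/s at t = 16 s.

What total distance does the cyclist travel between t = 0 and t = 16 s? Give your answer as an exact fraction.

2390/33 m

Distance (not displacement) is the total path length: add the absolute areas under v-t.
0–2 s: |½(-5 + -10)(2)| = 15 m
2–8 s: v = 0 at t = 16/3 s; triangle areas 50/3 + 32/3 = 82/3 m
8–13 s: v = 0 at t = 128/11 s; triangle areas 160/11 + 45/22 = 365/22 m
13–16 s: |½(-3 + -6)(3)| = 13.5 m
Total distance = 2390/33 m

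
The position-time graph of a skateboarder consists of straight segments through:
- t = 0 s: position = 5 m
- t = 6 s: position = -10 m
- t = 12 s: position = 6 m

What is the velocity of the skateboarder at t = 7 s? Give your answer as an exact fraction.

8/3 m/s

Velocity is the slope of the x-t graph on 6–12 s: (6 − -10)/(12 − 6) = 8/3 m/s.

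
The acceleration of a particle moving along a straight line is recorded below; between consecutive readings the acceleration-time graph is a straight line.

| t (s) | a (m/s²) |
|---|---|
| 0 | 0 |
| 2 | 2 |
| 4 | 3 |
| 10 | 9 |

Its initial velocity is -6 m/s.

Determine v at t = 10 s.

Δv equals the area under the a-t graph; then v = v₀ + Δv.
0–2 s: ½(0 + 2)(2) = 2 m/s
2–4 s: ½(2 + 3)(2) = 5 m/s
4–10 s: ½(3 + 9)(6) = 36 m/s
Δv = 43 m/s, so v(10) = -6 + (43) = 37 m/s.

37 m/s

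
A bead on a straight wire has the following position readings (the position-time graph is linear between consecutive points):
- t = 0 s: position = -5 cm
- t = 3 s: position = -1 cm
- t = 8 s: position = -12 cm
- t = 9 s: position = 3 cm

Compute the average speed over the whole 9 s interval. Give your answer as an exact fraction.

Average speed = (total path length)/(elapsed time); on a piecewise-linear x-t graph the path length is Σ|Δx|.
0–3 s: |Δx| = |-1 − -5| = 4 cm
3–8 s: |Δx| = |-12 − -1| = 11 cm
8–9 s: |Δx| = |3 − -12| = 15 cm
Total path = 30 cm; average speed = 30/9 = 10/3 cm/s.

10/3 cm/s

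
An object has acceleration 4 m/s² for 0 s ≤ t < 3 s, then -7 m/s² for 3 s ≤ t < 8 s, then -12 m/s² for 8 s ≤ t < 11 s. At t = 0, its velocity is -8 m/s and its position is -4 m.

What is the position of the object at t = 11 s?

-224.5 m

On each constant-a segment, Δv = aΔt and Δx = v₀Δt + ½aΔt²; chain segment to segment.
0–3 s: v starts -8 m/s; Δx = -8·3 + ½·4·3² = -6 m; v ends 4 m/s.
3–8 s: v starts 4 m/s; Δx = 4·5 + ½·-7·5² = -67.5 m; v ends -31 m/s.
8–11 s: v starts -31 m/s; Δx = -31·3 + ½·-12·3² = -147 m; v ends -67 m/s.
x(11) = -4 + Σ Δx = -224.5 m.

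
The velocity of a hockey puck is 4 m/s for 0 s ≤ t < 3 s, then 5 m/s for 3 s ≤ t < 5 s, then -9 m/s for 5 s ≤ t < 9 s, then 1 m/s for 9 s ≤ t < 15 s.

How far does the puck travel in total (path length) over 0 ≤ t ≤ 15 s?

64 m

Distance (not displacement) is the total path length: add the absolute areas under v-t.
0–3 s: |4| × 3 = 12 m
3–5 s: |5| × 2 = 10 m
5–9 s: |-9| × 4 = 36 m
9–15 s: |1| × 6 = 6 m
Total distance = 64 m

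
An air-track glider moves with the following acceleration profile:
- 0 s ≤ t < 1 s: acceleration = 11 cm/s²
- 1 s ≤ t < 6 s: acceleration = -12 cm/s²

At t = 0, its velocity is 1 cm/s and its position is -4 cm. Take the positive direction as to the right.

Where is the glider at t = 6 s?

-87.5 cm

On each constant-a segment, Δv = aΔt and Δx = v₀Δt + ½aΔt²; chain segment to segment.
0–1 s: v starts 1 cm/s; Δx = 1·1 + ½·11·1² = 6.5 cm; v ends 12 cm/s.
1–6 s: v starts 12 cm/s; Δx = 12·5 + ½·-12·5² = -90 cm; v ends -48 cm/s.
x(6) = -4 + Σ Δx = -87.5 cm.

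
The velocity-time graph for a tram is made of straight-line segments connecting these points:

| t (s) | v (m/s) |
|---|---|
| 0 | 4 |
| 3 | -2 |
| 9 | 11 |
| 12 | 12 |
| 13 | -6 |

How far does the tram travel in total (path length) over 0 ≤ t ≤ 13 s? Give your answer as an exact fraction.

Total distance travelled is ∫|v| dt — sum the magnitudes of each area piece.
0–3 s: v = 0 at t = 2 s; triangle areas 4 + 1 = 5 m
3–9 s: v = 0 at t = 51/13 s; triangle areas 12/13 + 363/13 = 375/13 m
9–12 s: |½(11 + 12)(3)| = 34.5 m
12–13 s: v = 0 at t = 38/3 s; triangle areas 4 + 1 = 5 m
Total distance = 1907/26 m

1907/26 m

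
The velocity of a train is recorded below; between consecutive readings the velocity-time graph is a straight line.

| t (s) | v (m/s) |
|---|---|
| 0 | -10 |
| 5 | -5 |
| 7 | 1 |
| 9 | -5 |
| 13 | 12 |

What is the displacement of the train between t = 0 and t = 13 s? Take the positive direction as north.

Net displacement equals the area under the velocity-time graph (areas below the axis count negative).
0–5 s: ½(-10 + -5)(5) = -37.5 m
5–7 s: ½(-5 + 1)(2) = -4 m
7–9 s: ½(1 + -5)(2) = -4 m
9–13 s: ½(-5 + 12)(4) = 14 m
Net displacement = -31.5 m

-31.5 m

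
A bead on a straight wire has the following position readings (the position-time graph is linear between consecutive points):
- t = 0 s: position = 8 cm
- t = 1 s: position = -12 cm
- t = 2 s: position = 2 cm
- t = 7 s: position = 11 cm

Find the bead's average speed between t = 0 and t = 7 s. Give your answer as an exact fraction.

43/7 cm/s

Average speed = (total path length)/(elapsed time); on a piecewise-linear x-t graph the path length is Σ|Δx|.
0–1 s: |Δx| = |-12 − 8| = 20 cm
1–2 s: |Δx| = |2 − -12| = 14 cm
2–7 s: |Δx| = |11 − 2| = 9 cm
Total path = 43 cm; average speed = 43/7 = 43/7 cm/s.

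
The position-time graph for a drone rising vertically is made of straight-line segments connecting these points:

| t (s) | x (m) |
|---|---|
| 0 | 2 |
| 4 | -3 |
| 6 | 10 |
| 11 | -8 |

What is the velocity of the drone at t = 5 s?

6.5 m/s

Velocity is the slope of the x-t graph on 4–6 s: (10 − -3)/(6 − 4) = 6.5 m/s.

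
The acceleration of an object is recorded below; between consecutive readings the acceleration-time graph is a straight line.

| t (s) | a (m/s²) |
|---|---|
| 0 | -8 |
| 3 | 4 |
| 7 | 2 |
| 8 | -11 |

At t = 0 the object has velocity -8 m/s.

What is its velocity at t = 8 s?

Δv equals the area under the a-t graph; then v = v₀ + Δv.
0–3 s: ½(-8 + 4)(3) = -6 m/s
3–7 s: ½(4 + 2)(4) = 12 m/s
7–8 s: ½(2 + -11)(1) = -4.5 m/s
Δv = 1.5 m/s, so v(8) = -8 + (1.5) = -6.5 m/s.

-6.5 m/s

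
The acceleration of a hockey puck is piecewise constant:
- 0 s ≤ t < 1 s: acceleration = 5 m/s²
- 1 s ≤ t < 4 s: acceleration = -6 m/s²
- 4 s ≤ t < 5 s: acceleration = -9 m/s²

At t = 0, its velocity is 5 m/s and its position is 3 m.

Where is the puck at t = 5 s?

On each constant-a segment, Δv = aΔt and Δx = v₀Δt + ½aΔt²; chain segment to segment.
0–1 s: v starts 5 m/s; Δx = 5·1 + ½·5·1² = 7.5 m; v ends 10 m/s.
1–4 s: v starts 10 m/s; Δx = 10·3 + ½·-6·3² = 3 m; v ends -8 m/s.
4–5 s: v starts -8 m/s; Δx = -8·1 + ½·-9·1² = -12.5 m; v ends -17 m/s.
x(5) = 3 + Σ Δx = 1 m.

1 m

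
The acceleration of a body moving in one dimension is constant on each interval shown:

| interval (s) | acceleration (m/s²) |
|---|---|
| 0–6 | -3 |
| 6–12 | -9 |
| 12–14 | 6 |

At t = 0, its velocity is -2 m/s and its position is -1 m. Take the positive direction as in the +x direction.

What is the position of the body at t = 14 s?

On each constant-a segment, Δv = aΔt and Δx = v₀Δt + ½aΔt²; chain segment to segment.
0–6 s: v starts -2 m/s; Δx = -2·6 + ½·-3·6² = -66 m; v ends -20 m/s.
6–12 s: v starts -20 m/s; Δx = -20·6 + ½·-9·6² = -282 m; v ends -74 m/s.
12–14 s: v starts -74 m/s; Δx = -74·2 + ½·6·2² = -136 m; v ends -62 m/s.
x(14) = -1 + Σ Δx = -485 m.

-485 m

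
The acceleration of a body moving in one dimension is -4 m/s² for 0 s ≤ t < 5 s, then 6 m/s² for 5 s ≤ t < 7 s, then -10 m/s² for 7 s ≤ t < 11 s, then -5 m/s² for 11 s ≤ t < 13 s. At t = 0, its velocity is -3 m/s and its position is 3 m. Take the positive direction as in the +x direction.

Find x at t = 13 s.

On each constant-a segment, Δv = aΔt and Δx = v₀Δt + ½aΔt²; chain segment to segment.
0–5 s: v starts -3 m/s; Δx = -3·5 + ½·-4·5² = -65 m; v ends -23 m/s.
5–7 s: v starts -23 m/s; Δx = -23·2 + ½·6·2² = -34 m; v ends -11 m/s.
7–11 s: v starts -11 m/s; Δx = -11·4 + ½·-10·4² = -124 m; v ends -51 m/s.
11–13 s: v starts -51 m/s; Δx = -51·2 + ½·-5·2² = -112 m; v ends -61 m/s.
x(13) = 3 + Σ Δx = -332 m.

-332 m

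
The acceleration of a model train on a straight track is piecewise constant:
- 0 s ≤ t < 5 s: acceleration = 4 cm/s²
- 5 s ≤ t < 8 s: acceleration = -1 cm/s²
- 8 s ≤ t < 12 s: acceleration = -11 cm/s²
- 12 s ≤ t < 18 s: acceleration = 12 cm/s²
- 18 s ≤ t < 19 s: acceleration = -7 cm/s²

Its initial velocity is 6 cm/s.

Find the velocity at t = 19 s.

Δv equals the area under the a-t graph; then v = v₀ + Δv.
0–5 s: 4 × 5 = 20 cm/s
5–8 s: -1 × 3 = -3 cm/s
8–12 s: -11 × 4 = -44 cm/s
12–18 s: 12 × 6 = 72 cm/s
18–19 s: -7 × 1 = -7 cm/s
Δv = 38 cm/s, so v(19) = 6 + (38) = 44 cm/s.

44 cm/s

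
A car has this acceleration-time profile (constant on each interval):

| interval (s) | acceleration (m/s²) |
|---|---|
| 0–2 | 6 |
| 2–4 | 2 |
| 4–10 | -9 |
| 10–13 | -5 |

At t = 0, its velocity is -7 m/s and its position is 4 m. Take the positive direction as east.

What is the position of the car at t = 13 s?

On each constant-a segment, Δv = aΔt and Δx = v₀Δt + ½aΔt²; chain segment to segment.
0–2 s: v starts -7 m/s; Δx = -7·2 + ½·6·2² = -2 m; v ends 5 m/s.
2–4 s: v starts 5 m/s; Δx = 5·2 + ½·2·2² = 14 m; v ends 9 m/s.
4–10 s: v starts 9 m/s; Δx = 9·6 + ½·-9·6² = -108 m; v ends -45 m/s.
10–13 s: v starts -45 m/s; Δx = -45·3 + ½·-5·3² = -157.5 m; v ends -60 m/s.
x(13) = 4 + Σ Δx = -249.5 m.

-249.5 m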